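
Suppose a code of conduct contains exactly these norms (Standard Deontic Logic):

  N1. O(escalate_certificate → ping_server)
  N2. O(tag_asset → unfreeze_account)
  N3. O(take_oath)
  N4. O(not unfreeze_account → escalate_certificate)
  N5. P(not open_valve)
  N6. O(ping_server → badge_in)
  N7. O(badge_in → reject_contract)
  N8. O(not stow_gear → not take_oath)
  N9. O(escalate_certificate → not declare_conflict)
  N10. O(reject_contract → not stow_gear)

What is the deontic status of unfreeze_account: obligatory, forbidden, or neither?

Premise 3 states O(take_oath) outright.
Premise 8 is O(not stow_gear → not take_oath); contrapositively O(take_oath → stow_gear). Since O(take_oath) holds, K gives O(stow_gear).
The contrapositive of premise 10 (O(reject_contract → not stow_gear)) is O(stow_gear → not reject_contract), and O(stow_gear) is already established, so O(not reject_contract).
Premise 7, O(badge_in → reject_contract), contraposes to O(not reject_contract → not badge_in); with O(not reject_contract) we get O(not badge_in).
Premise 6, O(ping_server → badge_in), contraposes to O(not badge_in → not ping_server); with O(not badge_in) we get O(not ping_server).
Premise 1, O(escalate_certificate → ping_server), contraposes to O(not ping_server → not escalate_certificate); with O(not ping_server) we get O(not escalate_certificate).
The contrapositive of premise 4 (O(not unfreeze_account → escalate_certificate)) is O(not escalate_certificate → unfreeze_account), and O(not escalate_certificate) is already established, so O(unfreeze_account).
Premises 2, 5, 9 do not contribute to this derivation.
Hence unfreeze_account is obligatory.

Obligatory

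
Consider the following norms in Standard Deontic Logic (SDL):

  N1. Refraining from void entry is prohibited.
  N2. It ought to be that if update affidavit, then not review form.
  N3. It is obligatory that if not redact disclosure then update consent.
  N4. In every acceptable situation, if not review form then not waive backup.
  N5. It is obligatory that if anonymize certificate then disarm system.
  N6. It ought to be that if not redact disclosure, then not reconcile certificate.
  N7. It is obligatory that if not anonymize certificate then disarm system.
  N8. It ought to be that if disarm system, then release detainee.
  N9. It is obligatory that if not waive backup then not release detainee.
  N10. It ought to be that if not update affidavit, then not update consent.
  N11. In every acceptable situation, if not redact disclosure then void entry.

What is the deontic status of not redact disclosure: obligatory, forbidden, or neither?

Forbidden

Premises 7 and 5 cover both cases: O(¬anonymize_certificate → disarm_system) and O(anonymize_certificate → disarm_system). Since ¬anonymize_certificate ∨ anonymize_certificate is a tautology, O(disarm_system) follows.
Applying K to premise 8 (O(disarm_system → release_detainee)) and O(disarm_system) yields O(release_detainee).
The contrapositive of premise 9 (O(¬waive_backup → ¬release_detainee)) is O(release_detainee → waive_backup), and O(release_detainee) is already established, so O(waive_backup).
Premise 4, O(¬review_form → ¬waive_backup), contraposes to O(waive_backup → review_form); with O(waive_backup) we get O(review_form).
Premise 2 is O(update_affidavit → ¬review_form); contrapositively O(review_form → ¬update_affidavit). Since O(review_form) holds, K gives O(¬update_affidavit).
Premise 10 is O(¬update_affidavit → ¬update_consent); since O(¬update_affidavit), deontic closure gives O(¬update_consent).
The contrapositive of premise 3 (O(¬redact_disclosure → update_consent)) is O(¬update_consent → redact_disclosure), and O(¬update_consent) is already established, so O(redact_disclosure).
Premises 1, 6, 11 do not contribute to this derivation.
Thus O(redact_disclosure), which is F(¬redact_disclosure): ¬redact_disclosure is forbidden.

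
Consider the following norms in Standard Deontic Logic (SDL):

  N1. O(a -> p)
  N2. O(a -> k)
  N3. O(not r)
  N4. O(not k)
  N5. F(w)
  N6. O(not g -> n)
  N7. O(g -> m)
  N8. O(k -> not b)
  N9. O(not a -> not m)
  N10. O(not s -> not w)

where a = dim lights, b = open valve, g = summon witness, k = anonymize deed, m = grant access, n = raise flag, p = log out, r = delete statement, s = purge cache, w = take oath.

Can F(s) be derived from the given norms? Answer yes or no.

No

Premise 10 is O(not s -> not w); even if O(not w) held, inferring O(not s) would be affirming the consequent — invalid.
No other premise forces O(not s). An ideal world satisfying every premise can still have s true, so F(s) is not derivable.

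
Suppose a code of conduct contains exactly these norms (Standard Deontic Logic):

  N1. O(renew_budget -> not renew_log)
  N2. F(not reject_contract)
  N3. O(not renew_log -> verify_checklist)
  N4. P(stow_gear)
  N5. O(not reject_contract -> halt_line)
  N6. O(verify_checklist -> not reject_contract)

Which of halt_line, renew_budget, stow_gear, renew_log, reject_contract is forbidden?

renew_budget

Premise 2 is F(not reject_contract), i.e. O(reject_contract).
Premise 6, O(verify_checklist -> not reject_contract), contraposes to O(reject_contract -> not verify_checklist); with O(reject_contract) we get O(not verify_checklist).
The contrapositive of premise 3 (O(not renew_log -> verify_checklist)) is O(not verify_checklist -> renew_log), and O(not verify_checklist) is already established, so O(renew_log).
Premise 1 is O(renew_budget -> not renew_log); contrapositively O(renew_log -> not renew_budget). Since O(renew_log) holds, K gives O(not renew_budget).
So O(not renew_budget) holds, i.e. renew_budget is forbidden. None of the other listed options is forbidden under the premises.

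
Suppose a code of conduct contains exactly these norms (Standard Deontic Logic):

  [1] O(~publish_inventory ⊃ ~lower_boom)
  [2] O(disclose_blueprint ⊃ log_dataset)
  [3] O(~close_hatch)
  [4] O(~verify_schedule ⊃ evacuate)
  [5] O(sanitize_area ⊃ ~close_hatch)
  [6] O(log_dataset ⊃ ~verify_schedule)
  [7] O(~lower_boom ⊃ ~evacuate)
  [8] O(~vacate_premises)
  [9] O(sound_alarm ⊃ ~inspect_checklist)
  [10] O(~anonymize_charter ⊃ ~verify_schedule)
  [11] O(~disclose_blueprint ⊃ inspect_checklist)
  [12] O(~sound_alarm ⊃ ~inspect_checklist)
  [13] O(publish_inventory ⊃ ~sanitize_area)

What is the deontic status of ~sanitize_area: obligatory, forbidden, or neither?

Obligatory

Premises 9 and 12 cover both cases: O(sound_alarm ⊃ ~inspect_checklist) and O(~sound_alarm ⊃ ~inspect_checklist). Since sound_alarm ∨ ~sound_alarm is a tautology, O(~inspect_checklist) follows.
Premise 11 is O(~disclose_blueprint ⊃ inspect_checklist); contrapositively O(~inspect_checklist ⊃ disclose_blueprint). Since O(~inspect_checklist) holds, K gives O(disclose_blueprint).
Applying K to premise 2 (O(disclose_blueprint ⊃ log_dataset)) and O(disclose_blueprint) yields O(log_dataset).
Premise 6 is O(log_dataset ⊃ ~verify_schedule); since O(log_dataset), deontic closure gives O(~verify_schedule).
Premise 4 is O(~verify_schedule ⊃ evacuate); since O(~verify_schedule), deontic closure gives O(evacuate).
Premise 7 is O(~lower_boom ⊃ ~evacuate); contrapositively O(evacuate ⊃ lower_boom). Since O(evacuate) holds, K gives O(lower_boom).
Premise 1, O(~publish_inventory ⊃ ~lower_boom), contraposes to O(lower_boom ⊃ publish_inventory); with O(lower_boom) we get O(publish_inventory).
Applying K to premise 13 (O(publish_inventory ⊃ ~sanitize_area)) and O(publish_inventory) yields O(~sanitize_area).
Premises 3, 5, 8, 10 do not contribute to this derivation.
Hence ~sanitize_area is obligatory.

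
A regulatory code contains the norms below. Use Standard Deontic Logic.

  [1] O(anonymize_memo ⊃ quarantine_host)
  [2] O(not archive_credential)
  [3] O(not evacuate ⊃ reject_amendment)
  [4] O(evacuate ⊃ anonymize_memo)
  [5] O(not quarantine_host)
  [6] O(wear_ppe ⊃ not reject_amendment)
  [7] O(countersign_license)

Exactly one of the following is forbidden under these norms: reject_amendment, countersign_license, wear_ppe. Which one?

From premise 5 we have O(not quarantine_host).
The contrapositive of premise 1 (O(anonymize_memo ⊃ quarantine_host)) is O(not quarantine_host ⊃ not anonymize_memo), and O(not quarantine_host) is already established, so O(not anonymize_memo).
Premise 4, O(evacuate ⊃ anonymize_memo), contraposes to O(not anonymize_memo ⊃ not evacuate); with O(not anonymize_memo) we get O(not evacuate).
Premise 3 is O(not evacuate ⊃ reject_amendment); since O(not evacuate), deontic closure gives O(reject_amendment).
The contrapositive of premise 6 (O(wear_ppe ⊃ not reject_amendment)) is O(reject_amendment ⊃ not wear_ppe), and O(reject_amendment) is already established, so O(not wear_ppe).
So O(not wear_ppe) holds, i.e. wear_ppe is forbidden. None of the other listed options is forbidden under the premises.

wear_ppe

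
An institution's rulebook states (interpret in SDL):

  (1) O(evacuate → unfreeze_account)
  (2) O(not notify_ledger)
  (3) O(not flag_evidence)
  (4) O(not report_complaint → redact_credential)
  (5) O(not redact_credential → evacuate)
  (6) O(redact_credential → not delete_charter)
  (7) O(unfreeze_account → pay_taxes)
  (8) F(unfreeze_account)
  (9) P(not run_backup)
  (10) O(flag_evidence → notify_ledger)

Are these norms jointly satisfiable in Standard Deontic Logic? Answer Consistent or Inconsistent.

Consistent

Premise 10 is O(flag_evidence → notify_ledger), but O(flag_evidence) is not derivable from the premises, so it does not yield O(notify_ledger).
So O(notify_ledger) is not derivable, and the apparent clash with O(not notify_ledger) does not arise.
A world satisfying every obligation exists (e.g. delete_charter=false, evacuate=false, flag_evidence=false, notify_ledger=false, pay_taxes=false, redact_credential=true, report_complaint=false, run_backup=false, unfreeze_account=false); no atom is both obligatory and forbidden, so the set is consistent.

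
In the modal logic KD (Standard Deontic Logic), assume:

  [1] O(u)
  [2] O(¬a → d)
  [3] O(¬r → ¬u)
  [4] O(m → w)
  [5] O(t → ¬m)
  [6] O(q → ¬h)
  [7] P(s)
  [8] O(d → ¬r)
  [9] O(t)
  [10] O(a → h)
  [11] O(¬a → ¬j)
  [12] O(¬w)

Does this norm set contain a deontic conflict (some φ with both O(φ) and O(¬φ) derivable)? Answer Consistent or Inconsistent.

Consistent

Premise 4 is O(m → w), but O(m) is not derivable from the premises, so it does not yield O(w).
So O(w) is not derivable, and the apparent clash with O(¬w) does not arise.
A world satisfying every obligation exists (e.g. a=true, d=false, h=true, j=false, m=false, q=false, r=true, s=false, t=true, u=true, w=false); no atom is both obligatory and forbidden, so the set is consistent.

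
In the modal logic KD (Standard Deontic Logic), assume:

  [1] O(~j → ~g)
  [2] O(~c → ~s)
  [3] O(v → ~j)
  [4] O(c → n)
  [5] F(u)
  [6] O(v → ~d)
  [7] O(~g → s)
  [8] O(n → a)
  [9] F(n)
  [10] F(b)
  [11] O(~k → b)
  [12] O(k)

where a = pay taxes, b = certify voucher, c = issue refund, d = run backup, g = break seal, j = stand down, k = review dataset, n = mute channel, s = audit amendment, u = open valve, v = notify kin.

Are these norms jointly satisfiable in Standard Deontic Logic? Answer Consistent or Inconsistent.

Consistent

Premise 11 is O(~k → b), but O(~k) is not derivable from the premises, so it does not yield O(b).
So O(b) is not derivable, and the apparent clash with O(~b) does not arise.
A world satisfying every obligation exists (e.g. a=false, b=false, c=false, d=false, g=true, j=true, k=true, n=false, s=false, u=false, v=false); no atom is both obligatory and forbidden, so the set is consistent.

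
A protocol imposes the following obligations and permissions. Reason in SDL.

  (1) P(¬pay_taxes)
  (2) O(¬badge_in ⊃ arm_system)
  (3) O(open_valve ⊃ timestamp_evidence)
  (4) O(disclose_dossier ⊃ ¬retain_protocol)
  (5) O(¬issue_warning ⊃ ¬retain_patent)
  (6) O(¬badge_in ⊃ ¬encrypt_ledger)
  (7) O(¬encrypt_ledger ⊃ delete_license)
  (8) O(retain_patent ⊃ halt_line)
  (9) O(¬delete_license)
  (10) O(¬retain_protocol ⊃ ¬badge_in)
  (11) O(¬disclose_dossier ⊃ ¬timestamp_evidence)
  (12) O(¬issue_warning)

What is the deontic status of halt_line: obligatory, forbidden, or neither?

Neither

Premise 8 is O(retain_patent ⊃ halt_line), but O(retain_patent) is not derivable from the premises, so it does not yield O(halt_line).
No premise or chain of K-axiom applications forces O(halt_line), and none forces O(¬halt_line). So halt_line is neither obligatory nor forbidden under these norms.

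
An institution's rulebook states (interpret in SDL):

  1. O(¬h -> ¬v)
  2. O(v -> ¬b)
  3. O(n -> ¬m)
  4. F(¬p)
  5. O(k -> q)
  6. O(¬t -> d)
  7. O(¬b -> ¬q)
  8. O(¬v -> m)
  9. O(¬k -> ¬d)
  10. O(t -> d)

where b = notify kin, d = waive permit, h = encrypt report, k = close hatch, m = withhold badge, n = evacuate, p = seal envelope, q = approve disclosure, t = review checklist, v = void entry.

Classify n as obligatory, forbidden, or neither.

Premises 10 and 6 are O(t -> d) and O(¬t -> d); every ideal world satisfies t or ¬t, so in either case d holds — hence O(d).
Premise 9 is O(¬k -> ¬d); contrapositively O(d -> k). Since O(d) holds, K gives O(k).
With premise 5, O(k -> q), the K-axiom yields O(q).
Premise 7, O(¬b -> ¬q), contraposes to O(q -> b); with O(q) we get O(b).
Premise 2 is O(v -> ¬b); contrapositively O(b -> ¬v). Since O(b) holds, K gives O(¬v).
Premise 8 is O(¬v -> m); since O(¬v), deontic closure gives O(m).
The contrapositive of premise 3 (O(n -> ¬m)) is O(m -> ¬n), and O(m) is already established, so O(¬n).
Premises 1, 4 do not contribute to this derivation.
Thus O(¬n), which is F(n): n is forbidden.

Forbidden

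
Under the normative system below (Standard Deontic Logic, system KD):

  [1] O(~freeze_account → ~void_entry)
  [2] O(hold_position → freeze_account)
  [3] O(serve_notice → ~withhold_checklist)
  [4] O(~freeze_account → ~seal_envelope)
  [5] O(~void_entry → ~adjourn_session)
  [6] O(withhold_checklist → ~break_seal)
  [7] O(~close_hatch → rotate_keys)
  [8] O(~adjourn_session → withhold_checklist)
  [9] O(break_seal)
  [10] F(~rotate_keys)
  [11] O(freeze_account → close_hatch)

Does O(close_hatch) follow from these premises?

Yes

From premise 9 we have O(break_seal).
Premise 6 is O(withhold_checklist → ~break_seal); contrapositively O(break_seal → ~withhold_checklist). Since O(break_seal) holds, K gives O(~withhold_checklist).
Premise 8, O(~adjourn_session → withhold_checklist), contraposes to O(~withhold_checklist → adjourn_session); with O(~withhold_checklist) we get O(adjourn_session).
Premise 5, O(~void_entry → ~adjourn_session), contraposes to O(adjourn_session → void_entry); with O(adjourn_session) we get O(void_entry).
Premise 1 is O(~freeze_account → ~void_entry); contrapositively O(void_entry → freeze_account). Since O(void_entry) holds, K gives O(freeze_account).
With premise 11, O(freeze_account → close_hatch), the K-axiom yields O(close_hatch).
Premises 2, 3, 4, 7, 10 do not contribute to this derivation.
So O(close_hatch) follows.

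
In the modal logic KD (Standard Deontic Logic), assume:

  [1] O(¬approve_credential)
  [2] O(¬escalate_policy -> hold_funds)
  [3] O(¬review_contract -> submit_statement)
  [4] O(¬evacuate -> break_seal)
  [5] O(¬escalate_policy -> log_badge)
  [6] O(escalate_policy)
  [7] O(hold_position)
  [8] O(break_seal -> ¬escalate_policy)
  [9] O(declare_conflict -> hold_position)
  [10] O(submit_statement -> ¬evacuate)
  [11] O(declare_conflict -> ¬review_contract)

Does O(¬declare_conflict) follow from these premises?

From premise 6 we have O(escalate_policy).
Premise 8, O(break_seal -> ¬escalate_policy), contraposes to O(escalate_policy -> ¬break_seal); with O(escalate_policy) we get O(¬break_seal).
Premise 4 is O(¬evacuate -> break_seal); contrapositively O(¬break_seal -> evacuate). Since O(¬break_seal) holds, K gives O(evacuate).
The contrapositive of premise 10 (O(submit_statement -> ¬evacuate)) is O(evacuate -> ¬submit_statement), and O(evacuate) is already established, so O(¬submit_statement).
Premise 3 is O(¬review_contract -> submit_statement); contrapositively O(¬submit_statement -> review_contract). Since O(¬submit_statement) holds, K gives O(review_contract).
Premise 11 is O(declare_conflict -> ¬review_contract); contrapositively O(review_contract -> ¬declare_conflict). Since O(review_contract) holds, K gives O(¬declare_conflict).
Premises 1, 2, 5, 7, 9 do not contribute to this derivation.
So O(¬declare_conflict) follows.

Yes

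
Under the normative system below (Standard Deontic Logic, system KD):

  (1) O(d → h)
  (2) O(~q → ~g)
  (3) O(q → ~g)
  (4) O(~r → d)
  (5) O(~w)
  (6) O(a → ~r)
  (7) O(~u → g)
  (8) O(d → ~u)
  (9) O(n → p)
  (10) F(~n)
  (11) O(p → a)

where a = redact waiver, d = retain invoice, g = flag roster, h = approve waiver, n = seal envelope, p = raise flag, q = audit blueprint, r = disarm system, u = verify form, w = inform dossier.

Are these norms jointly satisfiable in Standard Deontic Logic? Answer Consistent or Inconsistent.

Premises 3 and 2 cover both cases: O(q → ~g) and O(~q → ~g). Since q ∨ ~q is a tautology, O(~g) follows.
Premise 7, O(~u → g), contraposes to O(~g → u); with O(~g) we get O(u).
Premise 8 is O(d → ~u); contrapositively O(u → ~d). Since O(u) holds, K gives O(~d).
Premise 4, O(~r → d), contraposes to O(~d → r); with O(~d) we get O(r).
Premise 6, O(a → ~r), contraposes to O(r → ~a); with O(r) we get O(~a).
Premise 11, O(p → a), contraposes to O(~a → ~p); with O(~a) we get O(~p).
Premise 9, O(n → p), contraposes to O(~p → ~n); with O(~p) we get O(~n).
However, F(~n) at premise 10 amounts to O(n).
We now have both O(~n) and O(n) — n is simultaneously obligatory and forbidden, violating the D-axiom.

Inconsistent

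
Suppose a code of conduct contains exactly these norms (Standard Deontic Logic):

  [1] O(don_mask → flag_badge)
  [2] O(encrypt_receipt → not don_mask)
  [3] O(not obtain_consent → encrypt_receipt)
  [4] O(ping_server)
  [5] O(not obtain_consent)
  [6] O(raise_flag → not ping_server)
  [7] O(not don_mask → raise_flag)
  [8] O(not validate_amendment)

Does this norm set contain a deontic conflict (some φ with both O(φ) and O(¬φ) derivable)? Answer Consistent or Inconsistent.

From premise 5 we have O(not obtain_consent).
Premise 3 is O(not obtain_consent → encrypt_receipt); since O(not obtain_consent), deontic closure gives O(encrypt_receipt).
Premise 2 is O(encrypt_receipt → not don_mask); since O(encrypt_receipt), deontic closure gives O(not don_mask).
Premise 7 is O(not don_mask → raise_flag); since O(not don_mask), deontic closure gives O(raise_flag).
Premise 6 is O(raise_flag → not ping_server); since O(raise_flag), deontic closure gives O(not ping_server).
Yet premise 4 states O(ping_server).
We now have both O(not ping_server) and O(ping_server) — ping_server is simultaneously obligatory and forbidden, violating the D-axiom.

Inconsistent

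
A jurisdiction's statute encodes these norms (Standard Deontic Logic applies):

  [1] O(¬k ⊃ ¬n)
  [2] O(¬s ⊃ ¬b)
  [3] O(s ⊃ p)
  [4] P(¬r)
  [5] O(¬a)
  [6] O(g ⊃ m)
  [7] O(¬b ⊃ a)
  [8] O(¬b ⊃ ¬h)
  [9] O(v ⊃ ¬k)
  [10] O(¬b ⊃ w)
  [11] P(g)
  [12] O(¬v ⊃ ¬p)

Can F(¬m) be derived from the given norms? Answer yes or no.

No

Premise 6 is O(g ⊃ m), but O(g) is not derivable from the premises (the permission P(g) asserts only ¬O(¬g), not O(g)), so it does not yield O(m).
No other premise forces O(m). An ideal world satisfying every premise can still have ¬m true, so F(¬m) is not derivable.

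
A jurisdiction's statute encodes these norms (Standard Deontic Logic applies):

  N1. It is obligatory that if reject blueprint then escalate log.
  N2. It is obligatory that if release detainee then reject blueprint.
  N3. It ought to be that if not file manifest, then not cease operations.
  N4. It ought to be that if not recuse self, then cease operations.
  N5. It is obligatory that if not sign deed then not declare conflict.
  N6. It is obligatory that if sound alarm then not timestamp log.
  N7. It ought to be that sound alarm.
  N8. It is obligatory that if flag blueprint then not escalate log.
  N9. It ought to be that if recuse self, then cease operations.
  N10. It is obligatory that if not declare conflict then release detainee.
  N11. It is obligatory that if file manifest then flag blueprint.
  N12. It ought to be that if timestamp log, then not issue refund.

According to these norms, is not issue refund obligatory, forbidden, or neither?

Neither

Premise 12 is O(timestamp_log → ¬issue_refund), but O(timestamp_log) is not derivable from the premises, so it does not yield O(¬issue_refund).
No premise or chain of K-axiom applications forces O(¬issue_refund), and none forces O(issue_refund). So ¬issue_refund is neither obligatory nor forbidden under these norms.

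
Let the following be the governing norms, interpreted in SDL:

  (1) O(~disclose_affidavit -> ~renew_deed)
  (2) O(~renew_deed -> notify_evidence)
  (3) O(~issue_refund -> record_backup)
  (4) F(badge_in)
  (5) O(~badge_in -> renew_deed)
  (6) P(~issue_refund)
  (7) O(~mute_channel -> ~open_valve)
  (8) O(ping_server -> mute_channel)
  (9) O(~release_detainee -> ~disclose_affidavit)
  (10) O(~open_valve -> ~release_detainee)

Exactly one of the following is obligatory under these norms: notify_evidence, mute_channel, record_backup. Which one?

F(badge_in) at premise 4 means O(~badge_in).
With premise 5, O(~badge_in -> renew_deed), the K-axiom yields O(renew_deed).
Premise 1, O(~disclose_affidavit -> ~renew_deed), contraposes to O(renew_deed -> disclose_affidavit); with O(renew_deed) we get O(disclose_affidavit).
Premise 9, O(~release_detainee -> ~disclose_affidavit), contraposes to O(disclose_affidavit -> release_detainee); with O(disclose_affidavit) we get O(release_detainee).
The contrapositive of premise 10 (O(~open_valve -> ~release_detainee)) is O(release_detainee -> open_valve), and O(release_detainee) is already established, so O(open_valve).
Premise 7, O(~mute_channel -> ~open_valve), contraposes to O(open_valve -> mute_channel); with O(open_valve) we get O(mute_channel).
So O(mute_channel) holds — mute_channel is obligatory. None of the other listed options is made obligatory by any chain of premises.

mute_channel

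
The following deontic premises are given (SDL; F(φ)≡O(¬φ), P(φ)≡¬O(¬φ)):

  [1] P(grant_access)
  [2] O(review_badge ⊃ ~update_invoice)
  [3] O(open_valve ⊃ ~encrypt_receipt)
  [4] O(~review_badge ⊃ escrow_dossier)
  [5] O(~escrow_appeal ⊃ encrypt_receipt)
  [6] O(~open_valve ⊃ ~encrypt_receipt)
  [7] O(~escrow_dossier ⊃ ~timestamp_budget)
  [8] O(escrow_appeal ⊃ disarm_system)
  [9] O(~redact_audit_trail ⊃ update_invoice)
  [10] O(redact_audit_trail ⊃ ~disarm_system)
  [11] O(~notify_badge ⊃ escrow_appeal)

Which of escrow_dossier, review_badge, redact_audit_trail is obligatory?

escrow_dossier

Premises 6 and 3 cover both cases: O(~open_valve ⊃ ~encrypt_receipt) and O(open_valve ⊃ ~encrypt_receipt). Since ~open_valve ∨ open_valve is a tautology, O(~encrypt_receipt) follows.
Premise 5, O(~escrow_appeal ⊃ encrypt_receipt), contraposes to O(~encrypt_receipt ⊃ escrow_appeal); with O(~encrypt_receipt) we get O(escrow_appeal).
With premise 8, O(escrow_appeal ⊃ disarm_system), the K-axiom yields O(disarm_system).
The contrapositive of premise 10 (O(redact_audit_trail ⊃ ~disarm_system)) is O(disarm_system ⊃ ~redact_audit_trail), and O(disarm_system) is already established, so O(~redact_audit_trail).
Applying K to premise 9 (O(~redact_audit_trail ⊃ update_invoice)) and O(~redact_audit_trail) yields O(update_invoice).
The contrapositive of premise 2 (O(review_badge ⊃ ~update_invoice)) is O(update_invoice ⊃ ~review_badge), and O(update_invoice) is already established, so O(~review_badge).
With premise 4, O(~review_badge ⊃ escrow_dossier), the K-axiom yields O(escrow_dossier).
So O(escrow_dossier) holds — escrow_dossier is obligatory. None of the other listed options is made obligatory by any chain of premises.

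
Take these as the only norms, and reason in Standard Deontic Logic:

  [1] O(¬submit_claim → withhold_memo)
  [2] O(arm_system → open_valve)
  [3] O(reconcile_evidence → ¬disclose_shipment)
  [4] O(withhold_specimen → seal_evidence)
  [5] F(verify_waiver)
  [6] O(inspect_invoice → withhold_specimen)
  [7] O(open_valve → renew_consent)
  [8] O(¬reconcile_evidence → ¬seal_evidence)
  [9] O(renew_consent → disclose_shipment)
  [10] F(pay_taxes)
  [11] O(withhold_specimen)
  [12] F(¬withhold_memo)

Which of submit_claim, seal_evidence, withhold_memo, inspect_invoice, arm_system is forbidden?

Premise 11 states O(withhold_specimen) outright.
From O(withhold_specimen) and premise 4, O(withhold_specimen → seal_evidence), we obtain O(seal_evidence).
Premise 8, O(¬reconcile_evidence → ¬seal_evidence), contraposes to O(seal_evidence → reconcile_evidence); with O(seal_evidence) we get O(reconcile_evidence).
Premise 3 is O(reconcile_evidence → ¬disclose_shipment); since O(reconcile_evidence), deontic closure gives O(¬disclose_shipment).
Premise 9, O(renew_consent → disclose_shipment), contraposes to O(¬disclose_shipment → ¬renew_consent); with O(¬disclose_shipment) we get O(¬renew_consent).
Premise 7 is O(open_valve → renew_consent); contrapositively O(¬renew_consent → ¬open_valve). Since O(¬renew_consent) holds, K gives O(¬open_valve).
The contrapositive of premise 2 (O(arm_system → open_valve)) is O(¬open_valve → ¬arm_system), and O(¬open_valve) is already established, so O(¬arm_system).
So O(¬arm_system) holds, i.e. arm_system is forbidden. None of the other listed options is forbidden under the premises.

arm_system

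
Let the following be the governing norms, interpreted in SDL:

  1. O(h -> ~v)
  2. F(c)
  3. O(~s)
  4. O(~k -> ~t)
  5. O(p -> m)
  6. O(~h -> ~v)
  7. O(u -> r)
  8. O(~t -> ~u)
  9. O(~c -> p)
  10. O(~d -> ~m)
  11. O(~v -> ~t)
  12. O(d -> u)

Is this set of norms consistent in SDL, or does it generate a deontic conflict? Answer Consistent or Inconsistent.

Inconsistent

Premises 1 and 6 cover both cases: O(h -> ~v) and O(~h -> ~v). Since h ∨ ~h is a tautology, O(~v) follows.
With premise 11, O(~v -> ~t), the K-axiom yields O(~t).
Premise 8 is O(~t -> ~u); since O(~t), deontic closure gives O(~u).
Premise 12 is O(d -> u); contrapositively O(~u -> ~d). Since O(~u) holds, K gives O(~d).
Applying K to premise 10 (O(~d -> ~m)) and O(~d) yields O(~m).
Premise 5 is O(p -> m); contrapositively O(~m -> ~p). Since O(~m) holds, K gives O(~p).
Premise 9 is O(~c -> p); contrapositively O(~p -> c). Since O(~p) holds, K gives O(c).
But premise 2, F(c), means O(~c).
We now have both O(c) and O(~c) — c is simultaneously obligatory and forbidden, violating the D-axiom.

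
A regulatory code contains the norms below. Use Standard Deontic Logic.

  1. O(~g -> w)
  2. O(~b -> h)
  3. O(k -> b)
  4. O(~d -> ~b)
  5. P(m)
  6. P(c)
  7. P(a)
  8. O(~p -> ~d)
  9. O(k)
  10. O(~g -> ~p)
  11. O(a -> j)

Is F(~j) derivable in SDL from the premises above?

No

Premise 11 is O(a -> j), but O(a) is not derivable from the premises (the permission P(a) asserts only ~O(~a), not O(a)), so it does not yield O(j).
No other premise forces O(j). An ideal world satisfying every premise can still have ~j true, so F(~j) is not derivable.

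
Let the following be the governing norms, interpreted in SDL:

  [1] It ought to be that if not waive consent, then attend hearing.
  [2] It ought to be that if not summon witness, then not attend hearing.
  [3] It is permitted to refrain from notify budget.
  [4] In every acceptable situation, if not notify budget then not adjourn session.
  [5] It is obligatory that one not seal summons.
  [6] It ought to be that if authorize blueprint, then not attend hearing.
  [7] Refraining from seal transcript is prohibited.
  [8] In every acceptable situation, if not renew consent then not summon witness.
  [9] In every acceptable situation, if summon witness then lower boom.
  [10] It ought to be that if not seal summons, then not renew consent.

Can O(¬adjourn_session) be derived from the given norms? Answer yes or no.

Premise 4 is O(¬notify_budget → ¬adjourn_session), but O(¬notify_budget) is not derivable from the premises (the permission P(¬notify_budget) asserts only ¬O(notify_budget), not O(¬notify_budget)), so it does not yield O(¬adjourn_session).
No other premise forces O(¬adjourn_session). An ideal world satisfying every premise can still have ¬adjourn_session false, so O(¬adjourn_session) is not derivable.

No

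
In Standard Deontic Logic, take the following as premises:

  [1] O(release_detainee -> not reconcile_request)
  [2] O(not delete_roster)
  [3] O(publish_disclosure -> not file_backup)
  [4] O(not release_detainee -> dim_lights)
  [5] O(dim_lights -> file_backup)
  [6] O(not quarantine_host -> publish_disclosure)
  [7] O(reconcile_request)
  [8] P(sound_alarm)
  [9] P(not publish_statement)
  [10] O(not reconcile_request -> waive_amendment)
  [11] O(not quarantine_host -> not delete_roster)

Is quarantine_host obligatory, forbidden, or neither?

Premise 7 states O(reconcile_request) outright.
The contrapositive of premise 1 (O(release_detainee -> not reconcile_request)) is O(reconcile_request -> not release_detainee), and O(reconcile_request) is already established, so O(not release_detainee).
Applying K to premise 4 (O(not release_detainee -> dim_lights)) and O(not release_detainee) yields O(dim_lights).
With premise 5, O(dim_lights -> file_backup), the K-axiom yields O(file_backup).
Premise 3, O(publish_disclosure -> not file_backup), contraposes to O(file_backup -> not publish_disclosure); with O(file_backup) we get O(not publish_disclosure).
Premise 6, O(not quarantine_host -> publish_disclosure), contraposes to O(not publish_disclosure -> quarantine_host); with O(not publish_disclosure) we get O(quarantine_host).
Premises 2, 8, 9, 10, 11 do not contribute to this derivation.
Hence quarantine_host is obligatory.

Obligatory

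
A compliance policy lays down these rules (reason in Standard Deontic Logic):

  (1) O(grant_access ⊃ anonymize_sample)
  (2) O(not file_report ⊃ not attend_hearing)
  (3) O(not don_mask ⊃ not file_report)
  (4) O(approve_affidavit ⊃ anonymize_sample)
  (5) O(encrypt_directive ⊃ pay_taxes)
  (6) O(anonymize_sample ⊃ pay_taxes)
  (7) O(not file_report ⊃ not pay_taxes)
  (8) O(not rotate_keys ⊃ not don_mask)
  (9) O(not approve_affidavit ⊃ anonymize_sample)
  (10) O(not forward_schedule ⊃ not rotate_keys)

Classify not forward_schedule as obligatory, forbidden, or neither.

Forbidden

Premises 9 and 4 cover both cases: O(not approve_affidavit ⊃ anonymize_sample) and O(approve_affidavit ⊃ anonymize_sample). Since not approve_affidavit ∨ approve_affidavit is a tautology, O(anonymize_sample) follows.
Applying K to premise 6 (O(anonymize_sample ⊃ pay_taxes)) and O(anonymize_sample) yields O(pay_taxes).
Premise 7 is O(not file_report ⊃ not pay_taxes); contrapositively O(pay_taxes ⊃ file_report). Since O(pay_taxes) holds, K gives O(file_report).
Premise 3 is O(not don_mask ⊃ not file_report); contrapositively O(file_report ⊃ don_mask). Since O(file_report) holds, K gives O(don_mask).
Premise 8 is O(not rotate_keys ⊃ not don_mask); contrapositively O(don_mask ⊃ rotate_keys). Since O(don_mask) holds, K gives O(rotate_keys).
The contrapositive of premise 10 (O(not forward_schedule ⊃ not rotate_keys)) is O(rotate_keys ⊃ forward_schedule), and O(rotate_keys) is already established, so O(forward_schedule).
Premises 1, 2, 5 do not contribute to this derivation.
Thus O(forward_schedule), which is F(not forward_schedule): not forward_schedule is forbidden.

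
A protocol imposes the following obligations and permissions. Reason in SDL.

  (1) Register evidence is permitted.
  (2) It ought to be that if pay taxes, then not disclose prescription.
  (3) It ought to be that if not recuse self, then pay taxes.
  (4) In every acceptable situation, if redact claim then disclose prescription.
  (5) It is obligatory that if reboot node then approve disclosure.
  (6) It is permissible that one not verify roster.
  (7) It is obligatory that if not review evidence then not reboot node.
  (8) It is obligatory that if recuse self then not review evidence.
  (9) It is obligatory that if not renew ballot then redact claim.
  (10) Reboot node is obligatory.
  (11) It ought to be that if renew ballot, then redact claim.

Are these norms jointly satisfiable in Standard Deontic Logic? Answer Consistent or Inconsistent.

Inconsistent

By case analysis on ¬renew_ballot: premise 9 gives O(¬renew_ballot → redact_claim) and premise 11 gives O(renew_ballot → redact_claim), so O(redact_claim) either way.
With premise 4, O(redact_claim → disclose_prescription), the K-axiom yields O(disclose_prescription).
Premise 2 is O(pay_taxes → ¬disclose_prescription); contrapositively O(disclose_prescription → ¬pay_taxes). Since O(disclose_prescription) holds, K gives O(¬pay_taxes).
Premise 3 is O(¬recuse_self → pay_taxes); contrapositively O(¬pay_taxes → recuse_self). Since O(¬pay_taxes) holds, K gives O(recuse_self).
With premise 8, O(recuse_self → ¬review_evidence), the K-axiom yields O(¬review_evidence).
With premise 7, O(¬review_evidence → ¬reboot_node), the K-axiom yields O(¬reboot_node).
Yet premise 10 states O(reboot_node).
We now have both O(¬reboot_node) and O(reboot_node) — reboot_node is simultaneously obligatory and forbidden, violating the D-axiom.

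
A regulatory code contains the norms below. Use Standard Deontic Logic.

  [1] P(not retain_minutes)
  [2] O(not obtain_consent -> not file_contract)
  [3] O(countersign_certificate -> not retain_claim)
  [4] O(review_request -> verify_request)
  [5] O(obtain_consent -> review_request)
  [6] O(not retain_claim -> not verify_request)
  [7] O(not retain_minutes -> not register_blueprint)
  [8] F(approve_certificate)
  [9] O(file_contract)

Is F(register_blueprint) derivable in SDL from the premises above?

No

Premise 7 is O(not retain_minutes -> not register_blueprint), but O(not retain_minutes) is not derivable from the premises (the permission P(not retain_minutes) asserts only not O(retain_minutes), not O(not retain_minutes)), so it does not yield O(not register_blueprint).
No other premise forces O(not register_blueprint). An ideal world satisfying every premise can still have register_blueprint true, so F(register_blueprint) is not derivable.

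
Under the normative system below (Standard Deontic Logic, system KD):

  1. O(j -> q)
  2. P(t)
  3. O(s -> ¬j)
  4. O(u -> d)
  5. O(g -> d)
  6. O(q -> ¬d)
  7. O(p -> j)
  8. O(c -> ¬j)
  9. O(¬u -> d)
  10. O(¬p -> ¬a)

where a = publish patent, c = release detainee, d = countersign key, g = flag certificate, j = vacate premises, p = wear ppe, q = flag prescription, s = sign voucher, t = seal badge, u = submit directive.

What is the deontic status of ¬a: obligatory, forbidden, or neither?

Obligatory

Premises 9 and 4 are O(¬u -> d) and O(u -> d); every ideal world satisfies ¬u or u, so in either case d holds — hence O(d).
Premise 6, O(q -> ¬d), contraposes to O(d -> ¬q); with O(d) we get O(¬q).
Premise 1 is O(j -> q); contrapositively O(¬q -> ¬j). Since O(¬q) holds, K gives O(¬j).
Premise 7 is O(p -> j); contrapositively O(¬j -> ¬p). Since O(¬j) holds, K gives O(¬p).
Premise 10 is O(¬p -> ¬a); since O(¬p), deontic closure gives O(¬a).
Premises 2, 3, 5, 8 do not contribute to this derivation.
Hence ¬a is obligatory.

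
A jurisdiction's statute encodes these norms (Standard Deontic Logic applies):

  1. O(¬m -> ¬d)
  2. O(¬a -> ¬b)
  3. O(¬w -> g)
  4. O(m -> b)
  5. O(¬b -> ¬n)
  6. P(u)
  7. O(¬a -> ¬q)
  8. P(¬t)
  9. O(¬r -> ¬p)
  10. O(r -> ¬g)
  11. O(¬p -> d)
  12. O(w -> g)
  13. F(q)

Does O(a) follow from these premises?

Yes

By case analysis on w: premise 12 gives O(w -> g) and premise 3 gives O(¬w -> g), so O(g) either way.
The contrapositive of premise 10 (O(r -> ¬g)) is O(g -> ¬r), and O(g) is already established, so O(¬r).
Applying K to premise 9 (O(¬r -> ¬p)) and O(¬r) yields O(¬p).
With premise 11, O(¬p -> d), the K-axiom yields O(d).
The contrapositive of premise 1 (O(¬m -> ¬d)) is O(d -> m), and O(d) is already established, so O(m).
With premise 4, O(m -> b), the K-axiom yields O(b).
Premise 2, O(¬a -> ¬b), contraposes to O(b -> a); with O(b) we get O(a).
Premises 5, 6, 7, 8, 13 do not contribute to this derivation.
So O(a) follows.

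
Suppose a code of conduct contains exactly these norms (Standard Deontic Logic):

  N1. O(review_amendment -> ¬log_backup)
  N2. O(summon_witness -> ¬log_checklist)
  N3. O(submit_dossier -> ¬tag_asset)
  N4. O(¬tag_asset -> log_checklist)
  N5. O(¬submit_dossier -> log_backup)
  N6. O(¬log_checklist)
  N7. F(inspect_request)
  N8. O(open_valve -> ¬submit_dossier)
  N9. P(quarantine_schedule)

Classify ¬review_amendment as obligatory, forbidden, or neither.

Obligatory

Premise 6 states O(¬log_checklist) outright.
Premise 4 is O(¬tag_asset -> log_checklist); contrapositively O(¬log_checklist -> tag_asset). Since O(¬log_checklist) holds, K gives O(tag_asset).
The contrapositive of premise 3 (O(submit_dossier -> ¬tag_asset)) is O(tag_asset -> ¬submit_dossier), and O(tag_asset) is already established, so O(¬submit_dossier).
Premise 5 is O(¬submit_dossier -> log_backup); since O(¬submit_dossier), deontic closure gives O(log_backup).
Premise 1, O(review_amendment -> ¬log_backup), contraposes to O(log_backup -> ¬review_amendment); with O(log_backup) we get O(¬review_amendment).
Premises 2, 7, 8, 9 do not contribute to this derivation.
Hence ¬review_amendment is obligatory.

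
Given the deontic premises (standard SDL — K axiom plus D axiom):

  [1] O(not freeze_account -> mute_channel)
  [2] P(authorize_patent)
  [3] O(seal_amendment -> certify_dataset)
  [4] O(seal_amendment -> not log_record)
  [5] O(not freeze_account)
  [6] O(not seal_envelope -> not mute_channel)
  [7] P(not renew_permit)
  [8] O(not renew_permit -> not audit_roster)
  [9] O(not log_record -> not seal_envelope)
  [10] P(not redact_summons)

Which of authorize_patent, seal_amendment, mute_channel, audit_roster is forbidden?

seal_amendment

From premise 5 we have O(not freeze_account).
Applying K to premise 1 (O(not freeze_account -> mute_channel)) and O(not freeze_account) yields O(mute_channel).
The contrapositive of premise 6 (O(not seal_envelope -> not mute_channel)) is O(mute_channel -> seal_envelope), and O(mute_channel) is already established, so O(seal_envelope).
The contrapositive of premise 9 (O(not log_record -> not seal_envelope)) is O(seal_envelope -> log_record), and O(seal_envelope) is already established, so O(log_record).
Premise 4, O(seal_amendment -> not log_record), contraposes to O(log_record -> not seal_amendment); with O(log_record) we get O(not seal_amendment).
So O(not seal_amendment) holds, i.e. seal_amendment is forbidden. None of the other listed options is forbidden under the premises.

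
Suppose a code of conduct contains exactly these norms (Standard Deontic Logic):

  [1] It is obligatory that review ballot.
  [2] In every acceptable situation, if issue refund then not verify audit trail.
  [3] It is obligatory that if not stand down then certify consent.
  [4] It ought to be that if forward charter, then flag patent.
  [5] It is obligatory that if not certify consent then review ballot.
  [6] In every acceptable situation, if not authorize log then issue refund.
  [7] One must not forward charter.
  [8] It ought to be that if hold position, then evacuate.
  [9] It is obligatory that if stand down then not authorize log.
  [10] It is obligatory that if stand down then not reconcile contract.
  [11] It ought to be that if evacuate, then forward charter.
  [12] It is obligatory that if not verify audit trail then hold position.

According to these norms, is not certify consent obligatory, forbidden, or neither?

Premise 7 is F(forward_charter), i.e. O(¬forward_charter).
The contrapositive of premise 11 (O(evacuate → forward_charter)) is O(¬forward_charter → ¬evacuate), and O(¬forward_charter) is already established, so O(¬evacuate).
Premise 8, O(hold_position → evacuate), contraposes to O(¬evacuate → ¬hold_position); with O(¬evacuate) we get O(¬hold_position).
The contrapositive of premise 12 (O(¬verify_audit_trail → hold_position)) is O(¬hold_position → verify_audit_trail), and O(¬hold_position) is already established, so O(verify_audit_trail).
Premise 2 is O(issue_refund → ¬verify_audit_trail); contrapositively O(verify_audit_trail → ¬issue_refund). Since O(verify_audit_trail) holds, K gives O(¬issue_refund).
Premise 6, O(¬authorize_log → issue_refund), contraposes to O(¬issue_refund → authorize_log); with O(¬issue_refund) we get O(authorize_log).
Premise 9 is O(stand_down → ¬authorize_log); contrapositively O(authorize_log → ¬stand_down). Since O(authorize_log) holds, K gives O(¬stand_down).
Premise 3 is O(¬stand_down → certify_consent); since O(¬stand_down), deontic closure gives O(certify_consent).
Premises 1, 4, 5, 10 do not contribute to this derivation.
Thus O(certify_consent), which is F(¬certify_consent): ¬certify_consent is forbidden.

Forbidden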